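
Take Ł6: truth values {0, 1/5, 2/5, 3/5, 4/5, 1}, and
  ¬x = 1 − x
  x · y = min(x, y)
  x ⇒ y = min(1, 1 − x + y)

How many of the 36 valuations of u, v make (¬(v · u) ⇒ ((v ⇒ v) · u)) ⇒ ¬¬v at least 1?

value 1: 15 assignments (counts)
value 4/5: 6 assignments
value 3/5: 6 assignments
value 2/5: 5 assignments
value 1/5: 3 assignments
value 0: 1 assignment
So 15 of the 36 assignments meet the threshold.

15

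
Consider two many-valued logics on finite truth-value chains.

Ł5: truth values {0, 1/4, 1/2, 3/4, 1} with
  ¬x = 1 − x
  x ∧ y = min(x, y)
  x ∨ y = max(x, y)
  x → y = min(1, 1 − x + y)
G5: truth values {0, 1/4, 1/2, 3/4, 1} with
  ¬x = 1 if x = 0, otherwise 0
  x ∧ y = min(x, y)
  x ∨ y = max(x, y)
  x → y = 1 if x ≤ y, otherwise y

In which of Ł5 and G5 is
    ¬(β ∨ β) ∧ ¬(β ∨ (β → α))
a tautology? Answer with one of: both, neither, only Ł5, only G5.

neither

In Ł5: at α = 0, β = 0 the value is 0 — not a tautology.
In G5: at α = 0, β = 0 the value is 0 — not a tautology.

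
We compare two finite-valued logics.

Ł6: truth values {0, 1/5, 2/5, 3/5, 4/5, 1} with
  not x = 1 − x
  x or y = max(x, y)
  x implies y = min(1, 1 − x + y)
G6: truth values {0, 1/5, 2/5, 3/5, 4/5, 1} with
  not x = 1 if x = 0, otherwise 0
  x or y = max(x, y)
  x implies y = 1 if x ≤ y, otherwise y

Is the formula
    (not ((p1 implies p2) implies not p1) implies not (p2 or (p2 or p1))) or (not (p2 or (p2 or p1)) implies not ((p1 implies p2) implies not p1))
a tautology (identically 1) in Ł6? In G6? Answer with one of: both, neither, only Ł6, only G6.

both

In Ł6: every assignment gives 1 — tautology.
In G6: every assignment gives 1 — tautology.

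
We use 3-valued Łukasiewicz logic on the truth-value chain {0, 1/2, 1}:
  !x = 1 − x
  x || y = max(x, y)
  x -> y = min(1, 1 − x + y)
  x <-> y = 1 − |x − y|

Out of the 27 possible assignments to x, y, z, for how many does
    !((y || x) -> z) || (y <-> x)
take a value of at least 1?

value 1: 13 assignments (counts)
value 1/2: 12 assignments
value 0: 2 assignments
So 13 of the 27 assignments meet the threshold.

13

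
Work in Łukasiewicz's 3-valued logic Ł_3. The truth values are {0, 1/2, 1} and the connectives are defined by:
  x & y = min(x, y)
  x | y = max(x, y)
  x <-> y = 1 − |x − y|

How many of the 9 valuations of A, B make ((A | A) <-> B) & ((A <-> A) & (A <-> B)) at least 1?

3

A = 0, B = 0 ↦ 1  ≥
A = 0, B = 1/2 ↦ 1/2  <
A = 0, B = 1 ↦ 0  <
A = 1/2, B = 0 ↦ 1/2  <
A = 1/2, B = 1/2 ↦ 1  ≥
A = 1/2, B = 1 ↦ 1/2  <
A = 1, B = 0 ↦ 0  <
A = 1, B = 1/2 ↦ 1/2  <
A = 1, B = 1 ↦ 1  ≥
So 3 of the 9 assignments meet the threshold.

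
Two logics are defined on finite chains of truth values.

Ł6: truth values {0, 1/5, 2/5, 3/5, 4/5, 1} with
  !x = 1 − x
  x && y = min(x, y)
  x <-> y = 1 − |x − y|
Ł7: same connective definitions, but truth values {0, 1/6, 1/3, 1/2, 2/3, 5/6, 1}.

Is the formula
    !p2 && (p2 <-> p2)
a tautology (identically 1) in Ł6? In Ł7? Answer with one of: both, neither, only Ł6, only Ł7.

In Ł6: at p2 = 1/5 the value is 4/5 — not a tautology.
In Ł7: at p2 = 1/6 the value is 5/6 — not a tautology.

neither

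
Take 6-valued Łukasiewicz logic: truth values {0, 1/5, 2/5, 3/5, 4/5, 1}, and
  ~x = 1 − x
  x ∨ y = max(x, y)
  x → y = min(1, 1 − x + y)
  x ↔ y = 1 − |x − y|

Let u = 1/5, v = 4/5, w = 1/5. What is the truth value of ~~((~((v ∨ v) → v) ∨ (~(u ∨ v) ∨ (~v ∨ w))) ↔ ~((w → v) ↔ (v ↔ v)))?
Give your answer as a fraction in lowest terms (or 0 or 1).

4/5

v ∨ v = 4/5 ∨ 4/5 = 4/5
(v ∨ v) → v = 4/5 → 4/5 = 1
~((v ∨ v) → v) = ~1 = 0
u ∨ v = 1/5 ∨ 4/5 = 4/5
~(u ∨ v) = ~4/5 = 1/5
~v = ~4/5 = 1/5
~v ∨ w = 1/5 ∨ 1/5 = 1/5
~(u ∨ v) ∨ (~v ∨ w) = 1/5 ∨ 1/5 = 1/5
~((v ∨ v) → v) ∨ (~(u ∨ v) ∨ (~v ∨ w)) = 0 ∨ 1/5 = 1/5
w → v = 1/5 → 4/5 = 1
v ↔ v = 4/5 ↔ 4/5 = 1
(w → v) ↔ (v ↔ v) = 1 ↔ 1 = 1
~((w → v) ↔ (v ↔ v)) = ~1 = 0
(~((v ∨ v) → v) ∨ (~(u ∨ v) ∨ (~v ∨ w))) ↔ ~((w → v) ↔ (v ↔ v)) = 1/5 ↔ 0 = 4/5
~((~((v ∨ v) → v) ∨ (~(u ∨ v) ∨ (~v ∨ w))) ↔ ~((w → v) ↔ (v ↔ v))) = ~4/5 = 1/5
~~((~((v ∨ v) → v) ∨ (~(u ∨ v) ∨ (~v ∨ w))) ↔ ~((w → v) ↔ (v ↔ v))) = ~1/5 = 4/5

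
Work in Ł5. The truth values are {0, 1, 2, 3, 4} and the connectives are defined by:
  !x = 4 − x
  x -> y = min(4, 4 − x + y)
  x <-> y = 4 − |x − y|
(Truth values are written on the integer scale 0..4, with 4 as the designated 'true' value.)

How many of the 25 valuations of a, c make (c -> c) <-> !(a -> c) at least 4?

1

value 4: 1 assignment (counts)
value 3: 2 assignments
value 2: 3 assignments
value 1: 4 assignments
value 0: 15 assignments
So 1 of the 25 assignments meets the threshold.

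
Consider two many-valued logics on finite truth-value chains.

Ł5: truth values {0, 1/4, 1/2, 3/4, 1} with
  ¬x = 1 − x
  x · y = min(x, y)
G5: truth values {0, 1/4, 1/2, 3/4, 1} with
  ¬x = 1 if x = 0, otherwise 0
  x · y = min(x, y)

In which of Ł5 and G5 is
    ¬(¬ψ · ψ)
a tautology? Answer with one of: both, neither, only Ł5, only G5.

In Ł5: at ψ = 1/4 the value is 3/4 — not a tautology.
In G5: every assignment gives 1 — tautology.

only G5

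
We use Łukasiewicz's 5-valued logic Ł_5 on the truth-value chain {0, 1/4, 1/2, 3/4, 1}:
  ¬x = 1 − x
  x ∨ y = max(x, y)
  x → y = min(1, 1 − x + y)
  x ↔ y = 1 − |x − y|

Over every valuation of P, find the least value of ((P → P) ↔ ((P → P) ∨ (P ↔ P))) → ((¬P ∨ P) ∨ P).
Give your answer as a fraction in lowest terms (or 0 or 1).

Take P = 1/2:
P → P = 1/2 → 1/2 = 1
P → P = 1/2 → 1/2 = 1
P ↔ P = 1/2 ↔ 1/2 = 1
(P → P) ∨ (P ↔ P) = 1 ∨ 1 = 1
(P → P) ↔ ((P → P) ∨ (P ↔ P)) = 1 ↔ 1 = 1
¬P = ¬1/2 = 1/2
¬P ∨ P = 1/2 ∨ 1/2 = 1/2
(¬P ∨ P) ∨ P = 1/2 ∨ 1/2 = 1/2
((P → P) ↔ ((P → P) ∨ (P ↔ P))) → ((¬P ∨ P) ∨ P) = 1 → 1/2 = 1/2
No assignment yields a value below 1/2, so this is the minimum.

1/2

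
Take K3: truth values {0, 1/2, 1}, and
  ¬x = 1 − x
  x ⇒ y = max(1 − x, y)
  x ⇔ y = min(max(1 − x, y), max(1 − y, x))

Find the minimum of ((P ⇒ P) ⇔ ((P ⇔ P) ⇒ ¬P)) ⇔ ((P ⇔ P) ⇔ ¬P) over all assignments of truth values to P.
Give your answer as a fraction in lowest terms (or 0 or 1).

1/2

Take P = 1/2:
P ⇒ P = 1/2 ⇒ 1/2 = 1/2
P ⇔ P = 1/2 ⇔ 1/2 = 1/2
¬P = ¬1/2 = 1/2
(P ⇔ P) ⇒ ¬P = 1/2 ⇒ 1/2 = 1/2
(P ⇒ P) ⇔ ((P ⇔ P) ⇒ ¬P) = 1/2 ⇔ 1/2 = 1/2
P ⇔ P = 1/2 ⇔ 1/2 = 1/2
¬P = ¬1/2 = 1/2
(P ⇔ P) ⇔ ¬P = 1/2 ⇔ 1/2 = 1/2
((P ⇒ P) ⇔ ((P ⇔ P) ⇒ ¬P)) ⇔ ((P ⇔ P) ⇔ ¬P) = 1/2 ⇔ 1/2 = 1/2
No assignment yields a value below 1/2, so this is the minimum.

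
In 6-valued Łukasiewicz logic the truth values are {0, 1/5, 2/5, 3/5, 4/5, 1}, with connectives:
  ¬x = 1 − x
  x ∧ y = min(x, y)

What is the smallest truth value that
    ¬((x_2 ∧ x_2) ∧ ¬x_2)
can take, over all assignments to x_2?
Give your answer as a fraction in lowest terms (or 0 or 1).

3/5

Take x_2 = 2/5:
x_2 ∧ x_2 = 2/5 ∧ 2/5 = 2/5
¬x_2 = ¬2/5 = 3/5
(x_2 ∧ x_2) ∧ ¬x_2 = 2/5 ∧ 3/5 = 2/5
¬((x_2 ∧ x_2) ∧ ¬x_2) = ¬2/5 = 3/5
No assignment yields a value below 3/5, so this is the minimum.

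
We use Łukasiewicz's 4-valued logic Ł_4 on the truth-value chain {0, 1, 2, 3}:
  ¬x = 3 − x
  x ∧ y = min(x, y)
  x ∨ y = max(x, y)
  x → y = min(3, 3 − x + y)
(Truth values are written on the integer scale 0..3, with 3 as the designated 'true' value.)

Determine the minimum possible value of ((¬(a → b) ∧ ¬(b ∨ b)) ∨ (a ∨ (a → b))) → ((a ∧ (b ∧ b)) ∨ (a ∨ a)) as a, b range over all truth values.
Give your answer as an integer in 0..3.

0

Take a = 0, b = 0:
a → b = 0 → 0 = 3
¬(a → b) = ¬3 = 0
b ∨ b = 0 ∨ 0 = 0
¬(b ∨ b) = ¬0 = 3
¬(a → b) ∧ ¬(b ∨ b) = 0 ∧ 3 = 0
a → b = 0 → 0 = 3
a ∨ (a → b) = 0 ∨ 3 = 3
(¬(a → b) ∧ ¬(b ∨ b)) ∨ (a ∨ (a → b)) = 0 ∨ 3 = 3
b ∧ b = 0 ∧ 0 = 0
a ∧ (b ∧ b) = 0 ∧ 0 = 0
a ∨ a = 0 ∨ 0 = 0
(a ∧ (b ∧ b)) ∨ (a ∨ a) = 0 ∨ 0 = 0
((¬(a → b) ∧ ¬(b ∨ b)) ∨ (a ∨ (a → b))) → ((a ∧ (b ∧ b)) ∨ (a ∨ a)) = 3 → 0 = 0
No assignment yields a value below 0, so this is the minimum.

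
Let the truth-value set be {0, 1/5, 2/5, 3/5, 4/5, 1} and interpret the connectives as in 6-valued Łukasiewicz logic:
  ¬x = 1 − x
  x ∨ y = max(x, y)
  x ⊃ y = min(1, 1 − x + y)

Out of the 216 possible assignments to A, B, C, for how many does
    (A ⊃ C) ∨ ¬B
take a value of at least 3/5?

value 1: 141 assignments (counts)
value 4/5: 35 assignments (counts)
value 3/5: 22 assignments (counts)
value 2/5: 12 assignments
value 1/5: 5 assignments
value 0: 1 assignment
So 198 of the 216 assignments meet the threshold.

198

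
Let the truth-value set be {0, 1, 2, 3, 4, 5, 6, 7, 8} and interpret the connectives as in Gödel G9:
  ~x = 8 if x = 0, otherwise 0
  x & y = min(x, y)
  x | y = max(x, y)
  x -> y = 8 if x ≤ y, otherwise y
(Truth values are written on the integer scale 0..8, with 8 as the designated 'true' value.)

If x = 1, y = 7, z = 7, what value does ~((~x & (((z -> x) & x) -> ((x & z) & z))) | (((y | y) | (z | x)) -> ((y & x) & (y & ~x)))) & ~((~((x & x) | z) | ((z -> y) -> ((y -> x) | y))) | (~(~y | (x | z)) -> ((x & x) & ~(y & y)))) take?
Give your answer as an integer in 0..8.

0

~x = ~1 = 0
z -> x = 7 -> 1 = 1
(z -> x) & x = 1 & 1 = 1
x & z = 1 & 7 = 1
(x & z) & z = 1 & 7 = 1
((z -> x) & x) -> ((x & z) & z) = 1 -> 1 = 8
~x & (((z -> x) & x) -> ((x & z) & z)) = 0 & 8 = 0
y | y = 7 | 7 = 7
z | x = 7 | 1 = 7
(y | y) | (z | x) = 7 | 7 = 7
y & x = 7 & 1 = 1
~x = ~1 = 0
y & ~x = 7 & 0 = 0
(y & x) & (y & ~x) = 1 & 0 = 0
((y | y) | (z | x)) -> ((y & x) & (y & ~x)) = 7 -> 0 = 0
(~x & (((z -> x) & x) -> ((x & z) & z))) | (((y | y) | (z | x)) -> ((y & x) & (y & ~x))) = 0 | 0 = 0
~((~x & (((z -> x) & x) -> ((x & z) & z))) | (((y | y) | (z | x)) -> ((y & x) & (y & ~x)))) = ~0 = 8
x & x = 1 & 1 = 1
(x & x) | z = 1 | 7 = 7
~((x & x) | z) = ~7 = 0
z -> y = 7 -> 7 = 8
y -> x = 7 -> 1 = 1
(y -> x) | y = 1 | 7 = 7
(z -> y) -> ((y -> x) | y) = 8 -> 7 = 7
~((x & x) | z) | ((z -> y) -> ((y -> x) | y)) = 0 | 7 = 7
~y = ~7 = 0
x | z = 1 | 7 = 7
~y | (x | z) = 0 | 7 = 7
~(~y | (x | z)) = ~7 = 0
x & x = 1 & 1 = 1
y & y = 7 & 7 = 7
~(y & y) = ~7 = 0
(x & x) & ~(y & y) = 1 & 0 = 0
~(~y | (x | z)) -> ((x & x) & ~(y & y)) = 0 -> 0 = 8
(~((x & x) | z) | ((z -> y) -> ((y -> x) | y))) | (~(~y | (x | z)) -> ((x & x) & ~(y & y))) = 7 | 8 = 8
~((~((x & x) | z) | ((z -> y) -> ((y -> x) | y))) | (~(~y | (x | z)) -> ((x & x) & ~(y & y)))) = ~8 = 0
~((~x & (((z -> x) & x) -> ((x & z) & z))) | (((y | y) | (z | x)) -> ((y & x) & (y & ~x)))) & ~((~((x & x) | z) | ((z -> y) -> ((y -> x) | y))) | (~(~y | (x | z)) -> ((x & x) & ~(y & y)))) = 8 & 0 = 0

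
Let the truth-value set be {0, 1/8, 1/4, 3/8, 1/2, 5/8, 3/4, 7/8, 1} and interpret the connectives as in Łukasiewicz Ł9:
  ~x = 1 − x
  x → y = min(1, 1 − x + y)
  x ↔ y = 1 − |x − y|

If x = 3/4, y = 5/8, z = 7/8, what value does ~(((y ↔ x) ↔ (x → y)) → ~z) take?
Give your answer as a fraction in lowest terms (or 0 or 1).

7/8

y ↔ x = 5/8 ↔ 3/4 = 7/8
x → y = 3/4 → 5/8 = 7/8
(y ↔ x) ↔ (x → y) = 7/8 ↔ 7/8 = 1
~z = ~7/8 = 1/8
((y ↔ x) ↔ (x → y)) → ~z = 1 → 1/8 = 1/8
~(((y ↔ x) ↔ (x → y)) → ~z) = ~1/8 = 7/8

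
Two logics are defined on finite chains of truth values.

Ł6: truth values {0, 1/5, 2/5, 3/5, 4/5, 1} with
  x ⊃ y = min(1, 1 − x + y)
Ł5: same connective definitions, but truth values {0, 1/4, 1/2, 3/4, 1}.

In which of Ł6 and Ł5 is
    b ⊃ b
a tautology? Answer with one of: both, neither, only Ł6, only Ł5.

both

In Ł6: every assignment gives 1 — tautology.
In Ł5: every assignment gives 1 — tautology.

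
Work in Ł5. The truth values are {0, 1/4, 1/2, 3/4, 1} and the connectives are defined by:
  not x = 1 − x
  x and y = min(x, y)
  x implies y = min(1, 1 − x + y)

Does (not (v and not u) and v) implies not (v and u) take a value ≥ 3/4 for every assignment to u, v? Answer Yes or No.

No

Counterexample: take u = 3/4, v = 3/4.
not u = not 3/4 = 1/4
v and not u = 3/4 and 1/4 = 1/4
not (v and not u) = not 1/4 = 3/4
not (v and not u) and v = 3/4 and 3/4 = 3/4
v and u = 3/4 and 3/4 = 3/4
not (v and u) = not 3/4 = 1/4
(not (v and not u) and v) implies not (v and u) = 3/4 implies 1/4 = 1/2
This gives 1/2, which is below 3/4.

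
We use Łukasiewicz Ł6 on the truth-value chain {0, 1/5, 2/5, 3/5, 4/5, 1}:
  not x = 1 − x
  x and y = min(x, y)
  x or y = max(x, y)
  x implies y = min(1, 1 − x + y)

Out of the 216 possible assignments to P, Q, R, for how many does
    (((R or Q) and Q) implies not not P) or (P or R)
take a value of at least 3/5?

198

value 1: 141 assignments (counts)
value 4/5: 35 assignments (counts)
value 3/5: 22 assignments (counts)
value 2/5: 12 assignments
value 1/5: 5 assignments
value 0: 1 assignment
So 198 of the 216 assignments meet the threshold.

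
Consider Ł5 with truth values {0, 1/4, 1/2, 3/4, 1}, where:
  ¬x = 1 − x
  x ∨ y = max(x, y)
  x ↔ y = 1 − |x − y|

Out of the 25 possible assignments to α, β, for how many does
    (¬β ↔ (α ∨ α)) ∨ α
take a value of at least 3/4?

18

value 1: 9 assignments (counts)
value 3/4: 9 assignments (counts)
value 1/2: 4 assignments
value 1/4: 2 assignments
value 0: 1 assignment
So 18 of the 25 assignments meet the threshold.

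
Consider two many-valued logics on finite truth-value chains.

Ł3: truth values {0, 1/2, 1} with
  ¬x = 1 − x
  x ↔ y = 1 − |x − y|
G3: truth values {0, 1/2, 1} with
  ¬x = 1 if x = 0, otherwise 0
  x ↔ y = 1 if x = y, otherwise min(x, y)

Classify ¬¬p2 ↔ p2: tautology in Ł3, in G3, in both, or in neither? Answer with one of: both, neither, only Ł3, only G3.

In Ł3: every assignment gives 1 — tautology.
In G3: at p2 = 1/2 the value is 1/2 — not a tautology.

only Ł3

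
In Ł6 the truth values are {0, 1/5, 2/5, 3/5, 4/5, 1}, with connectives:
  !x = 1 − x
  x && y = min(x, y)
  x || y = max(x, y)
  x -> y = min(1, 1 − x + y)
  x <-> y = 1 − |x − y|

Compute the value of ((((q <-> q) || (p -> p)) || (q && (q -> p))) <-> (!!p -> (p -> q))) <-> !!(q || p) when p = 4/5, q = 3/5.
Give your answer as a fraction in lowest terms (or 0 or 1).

q <-> q = 3/5 <-> 3/5 = 1
p -> p = 4/5 -> 4/5 = 1
(q <-> q) || (p -> p) = 1 || 1 = 1
q -> p = 3/5 -> 4/5 = 1
q && (q -> p) = 3/5 && 1 = 3/5
((q <-> q) || (p -> p)) || (q && (q -> p)) = 1 || 3/5 = 1
!p = !4/5 = 1/5
!!p = !1/5 = 4/5
p -> q = 4/5 -> 3/5 = 4/5
!!p -> (p -> q) = 4/5 -> 4/5 = 1
(((q <-> q) || (p -> p)) || (q && (q -> p))) <-> (!!p -> (p -> q)) = 1 <-> 1 = 1
q || p = 3/5 || 4/5 = 4/5
!(q || p) = !4/5 = 1/5
!!(q || p) = !1/5 = 4/5
((((q <-> q) || (p -> p)) || (q && (q -> p))) <-> (!!p -> (p -> q))) <-> !!(q || p) = 1 <-> 4/5 = 4/5

4/5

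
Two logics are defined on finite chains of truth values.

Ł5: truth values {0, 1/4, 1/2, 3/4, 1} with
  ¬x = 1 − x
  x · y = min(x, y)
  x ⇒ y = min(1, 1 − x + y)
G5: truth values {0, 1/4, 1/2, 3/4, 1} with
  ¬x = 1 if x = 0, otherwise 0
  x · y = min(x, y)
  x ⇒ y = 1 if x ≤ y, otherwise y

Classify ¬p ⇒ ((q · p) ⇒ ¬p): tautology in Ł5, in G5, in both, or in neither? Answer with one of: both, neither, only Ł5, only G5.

both

In Ł5: every assignment gives 1 — tautology.
In G5: every assignment gives 1 — tautology.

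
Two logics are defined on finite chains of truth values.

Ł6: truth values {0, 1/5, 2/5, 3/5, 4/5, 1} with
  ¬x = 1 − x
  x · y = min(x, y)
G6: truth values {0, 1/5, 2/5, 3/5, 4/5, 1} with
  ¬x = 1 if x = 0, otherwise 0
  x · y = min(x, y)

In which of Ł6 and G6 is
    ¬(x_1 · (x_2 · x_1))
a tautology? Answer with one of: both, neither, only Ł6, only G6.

neither

In Ł6: at x_1 = 1/5, x_2 = 1/5 the value is 4/5 — not a tautology.
In G6: at x_1 = 1/5, x_2 = 1/5 the value is 0 — not a tautology.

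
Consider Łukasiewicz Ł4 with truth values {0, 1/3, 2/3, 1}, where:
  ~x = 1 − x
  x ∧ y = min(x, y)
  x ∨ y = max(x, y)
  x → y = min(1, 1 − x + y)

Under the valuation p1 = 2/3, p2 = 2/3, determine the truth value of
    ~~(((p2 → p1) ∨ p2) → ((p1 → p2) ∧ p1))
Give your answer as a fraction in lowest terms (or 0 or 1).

2/3

p2 → p1 = 2/3 → 2/3 = 1
(p2 → p1) ∨ p2 = 1 ∨ 2/3 = 1
p1 → p2 = 2/3 → 2/3 = 1
(p1 → p2) ∧ p1 = 1 ∧ 2/3 = 2/3
((p2 → p1) ∨ p2) → ((p1 → p2) ∧ p1) = 1 → 2/3 = 2/3
~(((p2 → p1) ∨ p2) → ((p1 → p2) ∧ p1)) = ~2/3 = 1/3
~~(((p2 → p1) ∨ p2) → ((p1 → p2) ∧ p1)) = ~1/3 = 2/3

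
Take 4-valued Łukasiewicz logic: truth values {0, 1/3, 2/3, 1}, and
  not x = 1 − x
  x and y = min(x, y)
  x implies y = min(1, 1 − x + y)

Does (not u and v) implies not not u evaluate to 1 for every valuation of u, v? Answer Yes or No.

Counterexample: take u = 0, v = 1/3.
not u = not 0 = 1
not u and v = 1 and 1/3 = 1/3
not not u = not 1 = 0
(not u and v) implies not not u = 1/3 implies 0 = 2/3
This gives 2/3 ≠ 1.

No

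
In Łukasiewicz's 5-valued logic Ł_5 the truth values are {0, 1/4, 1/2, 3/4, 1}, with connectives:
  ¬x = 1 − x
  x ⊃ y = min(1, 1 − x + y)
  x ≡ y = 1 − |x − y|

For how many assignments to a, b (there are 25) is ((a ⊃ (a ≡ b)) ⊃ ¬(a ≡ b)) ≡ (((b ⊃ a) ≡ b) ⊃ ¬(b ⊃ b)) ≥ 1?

value 1: 9 assignments (counts)
value 3/4: 8 assignments
value 1/2: 5 assignments
value 1/4: 2 assignments
value 0: 1 assignment
So 9 of the 25 assignments meet the threshold.

9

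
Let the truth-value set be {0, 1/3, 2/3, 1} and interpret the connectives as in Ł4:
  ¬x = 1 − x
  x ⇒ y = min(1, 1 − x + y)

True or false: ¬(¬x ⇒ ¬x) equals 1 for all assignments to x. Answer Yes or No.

No

Counterexample: take x = 0.
¬x = ¬0 = 1
¬x = ¬0 = 1
¬x ⇒ ¬x = 1 ⇒ 1 = 1
¬(¬x ⇒ ¬x) = ¬1 = 0
This gives 0 ≠ 1.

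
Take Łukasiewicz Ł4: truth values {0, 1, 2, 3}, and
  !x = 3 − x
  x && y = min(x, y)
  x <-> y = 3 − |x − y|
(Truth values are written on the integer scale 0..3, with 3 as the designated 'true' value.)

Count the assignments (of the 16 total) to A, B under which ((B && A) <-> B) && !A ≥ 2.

5

A = 0, B = 0 ↦ 3  ≥
A = 0, B = 1 ↦ 2  ≥
A = 0, B = 2 ↦ 1  <
A = 0, B = 3 ↦ 0  <
A = 1, B = 0 ↦ 2  ≥
A = 1, B = 1 ↦ 2  ≥
A = 1, B = 2 ↦ 2  ≥
A = 1, B = 3 ↦ 1  <
A = 2, B = 0 ↦ 1  <
A = 2, B = 1 ↦ 1  <
A = 2, B = 2 ↦ 1  <
A = 2, B = 3 ↦ 1  <
A = 3, B = 0 ↦ 0  <
A = 3, B = 1 ↦ 0  <
A = 3, B = 2 ↦ 0  <
A = 3, B = 3 ↦ 0  <
So 5 of the 16 assignments meet the threshold.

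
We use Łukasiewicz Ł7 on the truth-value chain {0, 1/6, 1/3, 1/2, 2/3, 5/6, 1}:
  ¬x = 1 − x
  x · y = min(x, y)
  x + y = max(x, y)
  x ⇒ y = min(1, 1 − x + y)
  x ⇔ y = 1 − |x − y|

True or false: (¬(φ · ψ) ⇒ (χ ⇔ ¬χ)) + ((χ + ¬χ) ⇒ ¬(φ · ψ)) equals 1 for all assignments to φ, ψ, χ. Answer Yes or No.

No

Counterexample: take φ = 1/6, ψ = 1/6, χ = 0.
φ · ψ = 1/6 · 1/6 = 1/6
¬(φ · ψ) = ¬1/6 = 5/6
¬χ = ¬0 = 1
χ ⇔ ¬χ = 0 ⇔ 1 = 0
¬(φ · ψ) ⇒ (χ ⇔ ¬χ) = 5/6 ⇒ 0 = 1/6
¬χ = ¬0 = 1
χ + ¬χ = 0 + 1 = 1
φ · ψ = 1/6 · 1/6 = 1/6
¬(φ · ψ) = ¬1/6 = 5/6
(χ + ¬χ) ⇒ ¬(φ · ψ) = 1 ⇒ 5/6 = 5/6
(¬(φ · ψ) ⇒ (χ ⇔ ¬χ)) + ((χ + ¬χ) ⇒ ¬(φ · ψ)) = 1/6 + 5/6 = 5/6
This gives 5/6 ≠ 1.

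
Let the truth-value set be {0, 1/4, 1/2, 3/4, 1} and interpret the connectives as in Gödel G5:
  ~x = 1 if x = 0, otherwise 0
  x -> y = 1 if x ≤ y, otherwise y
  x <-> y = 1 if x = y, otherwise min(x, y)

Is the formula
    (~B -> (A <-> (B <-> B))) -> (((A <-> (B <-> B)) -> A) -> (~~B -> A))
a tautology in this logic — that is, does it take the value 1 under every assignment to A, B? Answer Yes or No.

No

Counterexample: take A = 0, B = 1/4.
~B = ~1/4 = 0
B <-> B = 1/4 <-> 1/4 = 1
A <-> (B <-> B) = 0 <-> 1 = 0
~B -> (A <-> (B <-> B)) = 0 -> 0 = 1
B <-> B = 1/4 <-> 1/4 = 1
A <-> (B <-> B) = 0 <-> 1 = 0
(A <-> (B <-> B)) -> A = 0 -> 0 = 1
~B = ~1/4 = 0
~~B = ~0 = 1
~~B -> A = 1 -> 0 = 0
((A <-> (B <-> B)) -> A) -> (~~B -> A) = 1 -> 0 = 0
(~B -> (A <-> (B <-> B))) -> (((A <-> (B <-> B)) -> A) -> (~~B -> A)) = 1 -> 0 = 0
This gives 0 ≠ 1.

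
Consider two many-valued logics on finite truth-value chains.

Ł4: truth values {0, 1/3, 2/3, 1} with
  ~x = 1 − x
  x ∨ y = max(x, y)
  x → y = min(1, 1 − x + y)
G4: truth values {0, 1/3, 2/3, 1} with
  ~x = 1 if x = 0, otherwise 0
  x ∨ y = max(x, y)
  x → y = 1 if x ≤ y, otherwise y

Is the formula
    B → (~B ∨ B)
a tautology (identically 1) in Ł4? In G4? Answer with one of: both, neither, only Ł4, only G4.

both

In Ł4: every assignment gives 1 — tautology.
In G4: every assignment gives 1 — tautology.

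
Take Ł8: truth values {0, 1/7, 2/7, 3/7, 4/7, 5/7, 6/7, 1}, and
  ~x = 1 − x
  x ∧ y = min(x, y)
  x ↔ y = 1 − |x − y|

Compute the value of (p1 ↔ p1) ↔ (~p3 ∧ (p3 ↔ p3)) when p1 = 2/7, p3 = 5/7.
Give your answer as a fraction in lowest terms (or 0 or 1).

p1 ↔ p1 = 2/7 ↔ 2/7 = 1
~p3 = ~5/7 = 2/7
p3 ↔ p3 = 5/7 ↔ 5/7 = 1
~p3 ∧ (p3 ↔ p3) = 2/7 ∧ 1 = 2/7
(p1 ↔ p1) ↔ (~p3 ∧ (p3 ↔ p3)) = 1 ↔ 2/7 = 2/7

2/7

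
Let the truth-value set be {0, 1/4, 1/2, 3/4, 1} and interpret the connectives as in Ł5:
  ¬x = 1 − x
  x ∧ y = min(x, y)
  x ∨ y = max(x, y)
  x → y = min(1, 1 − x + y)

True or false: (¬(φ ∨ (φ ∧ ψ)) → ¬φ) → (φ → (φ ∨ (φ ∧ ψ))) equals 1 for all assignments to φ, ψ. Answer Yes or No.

Yes

At φ = 3/4, ψ = 0, for instance:
φ ∧ ψ = 3/4 ∧ 0 = 0
φ ∨ (φ ∧ ψ) = 3/4 ∨ 0 = 3/4
¬(φ ∨ (φ ∧ ψ)) = ¬3/4 = 1/4
¬φ = ¬3/4 = 1/4
¬(φ ∨ (φ ∧ ψ)) → ¬φ = 1/4 → 1/4 = 1
φ → (φ ∨ (φ ∧ ψ)) = 3/4 → 3/4 = 1
(¬(φ ∨ (φ ∧ ψ)) → ¬φ) → (φ → (φ ∨ (φ ∧ ψ))) = 1 → 1 = 1
and checking the remaining 24 assignments likewise gives ≥ 1 in every case.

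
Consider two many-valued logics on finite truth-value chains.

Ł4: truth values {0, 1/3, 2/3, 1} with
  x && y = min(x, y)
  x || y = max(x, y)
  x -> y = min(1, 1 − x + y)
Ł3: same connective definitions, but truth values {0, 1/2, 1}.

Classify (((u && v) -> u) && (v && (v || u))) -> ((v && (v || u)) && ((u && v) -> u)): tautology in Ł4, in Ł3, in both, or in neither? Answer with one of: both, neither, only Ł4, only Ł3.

In Ł4: every assignment gives 1 — tautology.
In Ł3: every assignment gives 1 — tautology.

both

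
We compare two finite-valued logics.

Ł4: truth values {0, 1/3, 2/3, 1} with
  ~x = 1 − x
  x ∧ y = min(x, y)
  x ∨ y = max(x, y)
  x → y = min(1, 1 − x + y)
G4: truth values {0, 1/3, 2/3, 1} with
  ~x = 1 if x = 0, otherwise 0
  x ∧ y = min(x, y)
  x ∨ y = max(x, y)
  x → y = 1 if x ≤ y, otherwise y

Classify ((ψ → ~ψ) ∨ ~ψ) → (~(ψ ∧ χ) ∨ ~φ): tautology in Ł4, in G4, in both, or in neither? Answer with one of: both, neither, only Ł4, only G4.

In Ł4: at φ = 1/3, ψ = 1/3, χ = 1/3 the value is 2/3 — not a tautology.
In G4: every assignment gives 1 — tautology.

only G4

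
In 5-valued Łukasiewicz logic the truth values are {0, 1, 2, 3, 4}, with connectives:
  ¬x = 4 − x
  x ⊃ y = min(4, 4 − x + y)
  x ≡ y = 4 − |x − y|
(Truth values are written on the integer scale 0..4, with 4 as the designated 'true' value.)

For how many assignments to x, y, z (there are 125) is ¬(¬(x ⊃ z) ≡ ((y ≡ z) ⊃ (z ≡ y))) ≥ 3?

95

value 4: 75 assignments (counts)
value 3: 20 assignments (counts)
value 2: 15 assignments
value 1: 10 assignments
value 0: 5 assignments
So 95 of the 125 assignments meet the threshold.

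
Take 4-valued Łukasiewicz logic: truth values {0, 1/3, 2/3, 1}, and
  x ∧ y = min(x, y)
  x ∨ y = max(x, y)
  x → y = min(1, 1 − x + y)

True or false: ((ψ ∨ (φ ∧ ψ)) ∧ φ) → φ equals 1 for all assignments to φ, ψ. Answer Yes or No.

Yes

φ = 0, ψ = 0 ↦ 1
φ = 0, ψ = 1/3 ↦ 1
φ = 0, ψ = 2/3 ↦ 1
φ = 0, ψ = 1 ↦ 1
φ = 1/3, ψ = 0 ↦ 1
φ = 1/3, ψ = 1/3 ↦ 1
φ = 1/3, ψ = 2/3 ↦ 1
φ = 1/3, ψ = 1 ↦ 1
φ = 2/3, ψ = 0 ↦ 1
φ = 2/3, ψ = 1/3 ↦ 1
φ = 2/3, ψ = 2/3 ↦ 1
φ = 2/3, ψ = 1 ↦ 1
φ = 1, ψ = 0 ↦ 1
φ = 1, ψ = 1/3 ↦ 1
φ = 1, ψ = 2/3 ↦ 1
φ = 1, ψ = 1 ↦ 1
Every assignment gives a value ≥ 1.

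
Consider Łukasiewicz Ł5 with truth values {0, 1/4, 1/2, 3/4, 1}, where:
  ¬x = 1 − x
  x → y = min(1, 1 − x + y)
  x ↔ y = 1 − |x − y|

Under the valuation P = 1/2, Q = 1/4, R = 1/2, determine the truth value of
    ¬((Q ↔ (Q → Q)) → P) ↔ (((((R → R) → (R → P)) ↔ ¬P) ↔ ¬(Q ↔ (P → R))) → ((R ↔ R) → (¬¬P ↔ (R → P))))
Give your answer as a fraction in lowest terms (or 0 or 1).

1/4

Q → Q = 1/4 → 1/4 = 1
Q ↔ (Q → Q) = 1/4 ↔ 1 = 1/4
(Q ↔ (Q → Q)) → P = 1/4 → 1/2 = 1
¬((Q ↔ (Q → Q)) → P) = ¬1 = 0
R → R = 1/2 → 1/2 = 1
R → P = 1/2 → 1/2 = 1
(R → R) → (R → P) = 1 → 1 = 1
¬P = ¬1/2 = 1/2
((R → R) → (R → P)) ↔ ¬P = 1 ↔ 1/2 = 1/2
P → R = 1/2 → 1/2 = 1
Q ↔ (P → R) = 1/4 ↔ 1 = 1/4
¬(Q ↔ (P → R)) = ¬1/4 = 3/4
(((R → R) → (R → P)) ↔ ¬P) ↔ ¬(Q ↔ (P → R)) = 1/2 ↔ 3/4 = 3/4
R ↔ R = 1/2 ↔ 1/2 = 1
¬P = ¬1/2 = 1/2
¬¬P = ¬1/2 = 1/2
R → P = 1/2 → 1/2 = 1
¬¬P ↔ (R → P) = 1/2 ↔ 1 = 1/2
(R ↔ R) → (¬¬P ↔ (R → P)) = 1 → 1/2 = 1/2
((((R → R) → (R → P)) ↔ ¬P) ↔ ¬(Q ↔ (P → R))) → ((R ↔ R) → (¬¬P ↔ (R → P))) = 3/4 → 1/2 = 3/4
¬((Q ↔ (Q → Q)) → P) ↔ (((((R → R) → (R → P)) ↔ ¬P) ↔ ¬(Q ↔ (P → R))) → ((R ↔ R) → (¬¬P ↔ (R → P)))) = 0 ↔ 3/4 = 1/4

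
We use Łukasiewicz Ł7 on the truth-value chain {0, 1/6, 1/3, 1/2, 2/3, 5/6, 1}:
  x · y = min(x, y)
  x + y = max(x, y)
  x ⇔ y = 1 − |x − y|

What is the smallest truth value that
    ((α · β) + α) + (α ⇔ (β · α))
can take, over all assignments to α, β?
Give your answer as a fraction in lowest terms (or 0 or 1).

Take α = 1/2, β = 0:
α · β = 1/2 · 0 = 0
(α · β) + α = 0 + 1/2 = 1/2
β · α = 0 · 1/2 = 0
α ⇔ (β · α) = 1/2 ⇔ 0 = 1/2
((α · β) + α) + (α ⇔ (β · α)) = 1/2 + 1/2 = 1/2
No assignment yields a value below 1/2, so this is the minimum.

1/2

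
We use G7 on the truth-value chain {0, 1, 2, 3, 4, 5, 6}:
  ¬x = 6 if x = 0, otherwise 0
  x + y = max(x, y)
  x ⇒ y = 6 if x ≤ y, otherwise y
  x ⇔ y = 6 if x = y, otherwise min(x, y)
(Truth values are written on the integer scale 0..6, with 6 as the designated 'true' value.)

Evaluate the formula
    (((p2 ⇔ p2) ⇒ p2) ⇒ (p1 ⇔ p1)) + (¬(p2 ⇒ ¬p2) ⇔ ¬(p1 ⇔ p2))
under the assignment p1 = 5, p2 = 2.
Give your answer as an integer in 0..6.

6

p2 ⇔ p2 = 2 ⇔ 2 = 6
(p2 ⇔ p2) ⇒ p2 = 6 ⇒ 2 = 2
p1 ⇔ p1 = 5 ⇔ 5 = 6
((p2 ⇔ p2) ⇒ p2) ⇒ (p1 ⇔ p1) = 2 ⇒ 6 = 6
¬p2 = ¬2 = 0
p2 ⇒ ¬p2 = 2 ⇒ 0 = 0
¬(p2 ⇒ ¬p2) = ¬0 = 6
p1 ⇔ p2 = 5 ⇔ 2 = 2
¬(p1 ⇔ p2) = ¬2 = 0
¬(p2 ⇒ ¬p2) ⇔ ¬(p1 ⇔ p2) = 6 ⇔ 0 = 0
(((p2 ⇔ p2) ⇒ p2) ⇒ (p1 ⇔ p1)) + (¬(p2 ⇒ ¬p2) ⇔ ¬(p1 ⇔ p2)) = 6 + 0 = 6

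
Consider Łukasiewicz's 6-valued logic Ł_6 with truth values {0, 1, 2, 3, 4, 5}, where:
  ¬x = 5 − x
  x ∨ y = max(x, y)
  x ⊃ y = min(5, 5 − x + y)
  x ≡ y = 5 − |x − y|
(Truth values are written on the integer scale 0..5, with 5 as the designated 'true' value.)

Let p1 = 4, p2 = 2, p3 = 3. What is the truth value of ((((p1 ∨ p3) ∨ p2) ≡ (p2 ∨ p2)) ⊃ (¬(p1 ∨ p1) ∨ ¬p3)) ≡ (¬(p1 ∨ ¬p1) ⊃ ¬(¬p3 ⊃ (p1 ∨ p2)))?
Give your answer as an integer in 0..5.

p1 ∨ p3 = 4 ∨ 3 = 4
(p1 ∨ p3) ∨ p2 = 4 ∨ 2 = 4
p2 ∨ p2 = 2 ∨ 2 = 2
((p1 ∨ p3) ∨ p2) ≡ (p2 ∨ p2) = 4 ≡ 2 = 3
p1 ∨ p1 = 4 ∨ 4 = 4
¬(p1 ∨ p1) = ¬4 = 1
¬p3 = ¬3 = 2
¬(p1 ∨ p1) ∨ ¬p3 = 1 ∨ 2 = 2
(((p1 ∨ p3) ∨ p2) ≡ (p2 ∨ p2)) ⊃ (¬(p1 ∨ p1) ∨ ¬p3) = 3 ⊃ 2 = 4
¬p1 = ¬4 = 1
p1 ∨ ¬p1 = 4 ∨ 1 = 4
¬(p1 ∨ ¬p1) = ¬4 = 1
¬p3 = ¬3 = 2
p1 ∨ p2 = 4 ∨ 2 = 4
¬p3 ⊃ (p1 ∨ p2) = 2 ⊃ 4 = 5
¬(¬p3 ⊃ (p1 ∨ p2)) = ¬5 = 0
¬(p1 ∨ ¬p1) ⊃ ¬(¬p3 ⊃ (p1 ∨ p2)) = 1 ⊃ 0 = 4
((((p1 ∨ p3) ∨ p2) ≡ (p2 ∨ p2)) ⊃ (¬(p1 ∨ p1) ∨ ¬p3)) ≡ (¬(p1 ∨ ¬p1) ⊃ ¬(¬p3 ⊃ (p1 ∨ p2))) = 4 ≡ 4 = 5

5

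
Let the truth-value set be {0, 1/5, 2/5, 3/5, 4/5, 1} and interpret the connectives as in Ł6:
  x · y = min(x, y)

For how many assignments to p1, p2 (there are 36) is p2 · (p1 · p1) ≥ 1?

value 1: 1 assignment (counts)
value 4/5: 3 assignments
value 3/5: 5 assignments
value 2/5: 7 assignments
value 1/5: 9 assignments
value 0: 11 assignments
So 1 of the 36 assignments meets the threshold.

1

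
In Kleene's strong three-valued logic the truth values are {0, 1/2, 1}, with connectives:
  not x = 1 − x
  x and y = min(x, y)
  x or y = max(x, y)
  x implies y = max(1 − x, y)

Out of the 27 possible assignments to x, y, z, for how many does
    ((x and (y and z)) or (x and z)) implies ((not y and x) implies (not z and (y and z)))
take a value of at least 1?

19

value 1: 19 assignments (counts)
value 1/2: 7 assignments
value 0: 1 assignment
So 19 of the 27 assignments meet the threshold.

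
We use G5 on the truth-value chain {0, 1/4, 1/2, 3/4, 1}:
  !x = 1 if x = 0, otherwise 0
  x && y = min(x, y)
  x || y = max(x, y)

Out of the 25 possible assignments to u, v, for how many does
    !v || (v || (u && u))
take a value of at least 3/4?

value 1: 13 assignments (counts)
value 3/4: 6 assignments (counts)
value 1/2: 4 assignments
value 1/4: 2 assignments
So 19 of the 25 assignments meet the threshold.

19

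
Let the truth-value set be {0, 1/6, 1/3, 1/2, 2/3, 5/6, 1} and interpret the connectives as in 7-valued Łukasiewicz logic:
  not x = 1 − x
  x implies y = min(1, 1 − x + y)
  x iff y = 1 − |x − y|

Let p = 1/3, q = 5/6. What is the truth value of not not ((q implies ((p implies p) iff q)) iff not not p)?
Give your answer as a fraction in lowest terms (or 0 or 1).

p implies p = 1/3 implies 1/3 = 1
(p implies p) iff q = 1 iff 5/6 = 5/6
q implies ((p implies p) iff q) = 5/6 implies 5/6 = 1
not p = not 1/3 = 2/3
not not p = not 2/3 = 1/3
(q implies ((p implies p) iff q)) iff not not p = 1 iff 1/3 = 1/3
not ((q implies ((p implies p) iff q)) iff not not p) = not 1/3 = 2/3
not not ((q implies ((p implies p) iff q)) iff not not p) = not 2/3 = 1/3

1/3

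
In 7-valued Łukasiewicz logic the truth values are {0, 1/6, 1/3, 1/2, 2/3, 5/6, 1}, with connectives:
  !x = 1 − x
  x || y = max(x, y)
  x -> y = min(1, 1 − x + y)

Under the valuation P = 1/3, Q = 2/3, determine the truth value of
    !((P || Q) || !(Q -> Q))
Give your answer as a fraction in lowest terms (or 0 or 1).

P || Q = 1/3 || 2/3 = 2/3
Q -> Q = 2/3 -> 2/3 = 1
!(Q -> Q) = !1 = 0
(P || Q) || !(Q -> Q) = 2/3 || 0 = 2/3
!((P || Q) || !(Q -> Q)) = !2/3 = 1/3

1/3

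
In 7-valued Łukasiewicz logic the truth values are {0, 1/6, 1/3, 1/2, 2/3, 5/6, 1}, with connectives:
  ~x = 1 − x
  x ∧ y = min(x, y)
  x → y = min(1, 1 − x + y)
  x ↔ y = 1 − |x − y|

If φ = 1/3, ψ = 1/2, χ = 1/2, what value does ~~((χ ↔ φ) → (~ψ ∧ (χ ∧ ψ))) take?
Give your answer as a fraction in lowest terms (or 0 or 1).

χ ↔ φ = 1/2 ↔ 1/3 = 5/6
~ψ = ~1/2 = 1/2
χ ∧ ψ = 1/2 ∧ 1/2 = 1/2
~ψ ∧ (χ ∧ ψ) = 1/2 ∧ 1/2 = 1/2
(χ ↔ φ) → (~ψ ∧ (χ ∧ ψ)) = 5/6 → 1/2 = 2/3
~((χ ↔ φ) → (~ψ ∧ (χ ∧ ψ))) = ~2/3 = 1/3
~~((χ ↔ φ) → (~ψ ∧ (χ ∧ ψ))) = ~1/3 = 2/3

2/3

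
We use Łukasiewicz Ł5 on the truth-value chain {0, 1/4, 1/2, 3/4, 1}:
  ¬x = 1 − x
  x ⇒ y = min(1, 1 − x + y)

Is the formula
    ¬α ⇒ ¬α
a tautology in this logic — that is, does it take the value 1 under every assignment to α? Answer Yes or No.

α = 0 ↦ 1
α = 1/4 ↦ 1
α = 1/2 ↦ 1
α = 3/4 ↦ 1
α = 1 ↦ 1
Every assignment gives a value ≥ 1.

Yes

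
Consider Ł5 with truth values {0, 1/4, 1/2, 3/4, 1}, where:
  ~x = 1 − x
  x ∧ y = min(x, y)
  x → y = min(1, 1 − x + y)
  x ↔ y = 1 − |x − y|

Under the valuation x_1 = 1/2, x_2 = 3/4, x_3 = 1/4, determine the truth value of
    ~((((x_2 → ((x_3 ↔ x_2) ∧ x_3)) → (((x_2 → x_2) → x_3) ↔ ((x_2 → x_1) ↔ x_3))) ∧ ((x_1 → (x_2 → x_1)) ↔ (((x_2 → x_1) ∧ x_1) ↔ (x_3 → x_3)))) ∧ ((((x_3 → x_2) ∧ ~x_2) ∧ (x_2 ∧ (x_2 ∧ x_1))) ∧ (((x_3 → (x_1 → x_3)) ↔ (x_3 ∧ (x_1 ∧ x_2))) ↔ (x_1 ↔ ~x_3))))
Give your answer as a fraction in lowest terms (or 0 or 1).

x_3 ↔ x_2 = 1/4 ↔ 3/4 = 1/2
(x_3 ↔ x_2) ∧ x_3 = 1/2 ∧ 1/4 = 1/4
x_2 → ((x_3 ↔ x_2) ∧ x_3) = 3/4 → 1/4 = 1/2
x_2 → x_2 = 3/4 → 3/4 = 1
(x_2 → x_2) → x_3 = 1 → 1/4 = 1/4
x_2 → x_1 = 3/4 → 1/2 = 3/4
(x_2 → x_1) ↔ x_3 = 3/4 ↔ 1/4 = 1/2
((x_2 → x_2) → x_3) ↔ ((x_2 → x_1) ↔ x_3) = 1/4 ↔ 1/2 = 3/4
(x_2 → ((x_3 ↔ x_2) ∧ x_3)) → (((x_2 → x_2) → x_3) ↔ ((x_2 → x_1) ↔ x_3)) = 1/2 → 3/4 = 1
x_2 → x_1 = 3/4 → 1/2 = 3/4
x_1 → (x_2 → x_1) = 1/2 → 3/4 = 1
x_2 → x_1 = 3/4 → 1/2 = 3/4
(x_2 → x_1) ∧ x_1 = 3/4 ∧ 1/2 = 1/2
x_3 → x_3 = 1/4 → 1/4 = 1
((x_2 → x_1) ∧ x_1) ↔ (x_3 → x_3) = 1/2 ↔ 1 = 1/2
(x_1 → (x_2 → x_1)) ↔ (((x_2 → x_1) ∧ x_1) ↔ (x_3 → x_3)) = 1 ↔ 1/2 = 1/2
((x_2 → ((x_3 ↔ x_2) ∧ x_3)) → (((x_2 → x_2) → x_3) ↔ ((x_2 → x_1) ↔ x_3))) ∧ ((x_1 → (x_2 → x_1)) ↔ (((x_2 → x_1) ∧ x_1) ↔ (x_3 → x_3))) = 1 ∧ 1/2 = 1/2
x_3 → x_2 = 1/4 → 3/4 = 1
~x_2 = ~3/4 = 1/4
(x_3 → x_2) ∧ ~x_2 = 1 ∧ 1/4 = 1/4
x_2 ∧ x_1 = 3/4 ∧ 1/2 = 1/2
x_2 ∧ (x_2 ∧ x_1) = 3/4 ∧ 1/2 = 1/2
((x_3 → x_2) ∧ ~x_2) ∧ (x_2 ∧ (x_2 ∧ x_1)) = 1/4 ∧ 1/2 = 1/4
x_1 → x_3 = 1/2 → 1/4 = 3/4
x_3 → (x_1 → x_3) = 1/4 → 3/4 = 1
x_1 ∧ x_2 = 1/2 ∧ 3/4 = 1/2
x_3 ∧ (x_1 ∧ x_2) = 1/4 ∧ 1/2 = 1/4
(x_3 → (x_1 → x_3)) ↔ (x_3 ∧ (x_1 ∧ x_2)) = 1 ↔ 1/4 = 1/4
~x_3 = ~1/4 = 3/4
x_1 ↔ ~x_3 = 1/2 ↔ 3/4 = 3/4
((x_3 → (x_1 → x_3)) ↔ (x_3 ∧ (x_1 ∧ x_2))) ↔ (x_1 ↔ ~x_3) = 1/4 ↔ 3/4 = 1/2
(((x_3 → x_2) ∧ ~x_2) ∧ (x_2 ∧ (x_2 ∧ x_1))) ∧ (((x_3 → (x_1 → x_3)) ↔ (x_3 ∧ (x_1 ∧ x_2))) ↔ (x_1 ↔ ~x_3)) = 1/4 ∧ 1/2 = 1/4
(((x_2 → ((x_3 ↔ x_2) ∧ x_3)) → (((x_2 → x_2) → x_3) ↔ ((x_2 → x_1) ↔ x_3))) ∧ ((x_1 → (x_2 → x_1)) ↔ (((x_2 → x_1) ∧ x_1) ↔ (x_3 → x_3)))) ∧ ((((x_3 → x_2) ∧ ~x_2) ∧ (x_2 ∧ (x_2 ∧ x_1))) ∧ (((x_3 → (x_1 → x_3)) ↔ (x_3 ∧ (x_1 ∧ x_2))) ↔ (x_1 ↔ ~x_3))) = 1/2 ∧ 1/4 = 1/4
~((((x_2 → ((x_3 ↔ x_2) ∧ x_3)) → (((x_2 → x_2) → x_3) ↔ ((x_2 → x_1) ↔ x_3))) ∧ ((x_1 → (x_2 → x_1)) ↔ (((x_2 → x_1) ∧ x_1) ↔ (x_3 → x_3)))) ∧ ((((x_3 → x_2) ∧ ~x_2) ∧ (x_2 ∧ (x_2 ∧ x_1))) ∧ (((x_3 → (x_1 → x_3)) ↔ (x_3 ∧ (x_1 ∧ x_2))) ↔ (x_1 ↔ ~x_3)))) = ~1/4 = 3/4

3/4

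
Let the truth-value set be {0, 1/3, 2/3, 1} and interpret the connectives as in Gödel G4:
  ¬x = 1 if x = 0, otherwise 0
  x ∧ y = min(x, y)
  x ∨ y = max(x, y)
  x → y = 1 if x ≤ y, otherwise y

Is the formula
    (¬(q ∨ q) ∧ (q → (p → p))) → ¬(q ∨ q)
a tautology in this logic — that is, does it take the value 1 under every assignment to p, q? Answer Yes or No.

p = 0, q = 0 ↦ 1
p = 0, q = 1/3 ↦ 1
p = 0, q = 2/3 ↦ 1
p = 0, q = 1 ↦ 1
p = 1/3, q = 0 ↦ 1
p = 1/3, q = 1/3 ↦ 1
p = 1/3, q = 2/3 ↦ 1
p = 1/3, q = 1 ↦ 1
p = 2/3, q = 0 ↦ 1
p = 2/3, q = 1/3 ↦ 1
p = 2/3, q = 2/3 ↦ 1
p = 2/3, q = 1 ↦ 1
p = 1, q = 0 ↦ 1
p = 1, q = 1/3 ↦ 1
p = 1, q = 2/3 ↦ 1
p = 1, q = 1 ↦ 1
Every assignment gives a value ≥ 1.

Yes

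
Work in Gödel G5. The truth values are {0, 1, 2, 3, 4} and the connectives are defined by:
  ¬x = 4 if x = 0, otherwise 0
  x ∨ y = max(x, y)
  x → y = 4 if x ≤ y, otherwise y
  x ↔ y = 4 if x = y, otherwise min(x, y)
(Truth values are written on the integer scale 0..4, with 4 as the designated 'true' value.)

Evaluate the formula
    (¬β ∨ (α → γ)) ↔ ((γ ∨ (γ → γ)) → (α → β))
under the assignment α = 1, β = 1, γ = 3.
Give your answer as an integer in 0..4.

¬β = ¬1 = 0
α → γ = 1 → 3 = 4
¬β ∨ (α → γ) = 0 ∨ 4 = 4
γ → γ = 3 → 3 = 4
γ ∨ (γ → γ) = 3 ∨ 4 = 4
α → β = 1 → 1 = 4
(γ ∨ (γ → γ)) → (α → β) = 4 → 4 = 4
(¬β ∨ (α → γ)) ↔ ((γ ∨ (γ → γ)) → (α → β)) = 4 ↔ 4 = 4

4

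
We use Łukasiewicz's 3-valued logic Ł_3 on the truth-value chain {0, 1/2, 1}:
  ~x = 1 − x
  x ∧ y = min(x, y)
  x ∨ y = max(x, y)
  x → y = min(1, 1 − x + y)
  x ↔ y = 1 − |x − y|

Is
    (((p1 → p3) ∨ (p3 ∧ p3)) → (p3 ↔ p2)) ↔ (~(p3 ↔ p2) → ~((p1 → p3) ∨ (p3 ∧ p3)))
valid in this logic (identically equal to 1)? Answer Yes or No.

At p1 = 1, p2 = 0, p3 = 1/2, for instance:
p1 → p3 = 1 → 1/2 = 1/2
p3 ∧ p3 = 1/2 ∧ 1/2 = 1/2
(p1 → p3) ∨ (p3 ∧ p3) = 1/2 ∨ 1/2 = 1/2
p3 ↔ p2 = 1/2 ↔ 0 = 1/2
((p1 → p3) ∨ (p3 ∧ p3)) → (p3 ↔ p2) = 1/2 → 1/2 = 1
~(p3 ↔ p2) = ~1/2 = 1/2
~((p1 → p3) ∨ (p3 ∧ p3)) = ~1/2 = 1/2
~(p3 ↔ p2) → ~((p1 → p3) ∨ (p3 ∧ p3)) = 1/2 → 1/2 = 1
(((p1 → p3) ∨ (p3 ∧ p3)) → (p3 ↔ p2)) ↔ (~(p3 ↔ p2) → ~((p1 → p3) ∨ (p3 ∧ p3))) = 1 ↔ 1 = 1
and checking the remaining 26 assignments likewise gives ≥ 1 in every case.

Yes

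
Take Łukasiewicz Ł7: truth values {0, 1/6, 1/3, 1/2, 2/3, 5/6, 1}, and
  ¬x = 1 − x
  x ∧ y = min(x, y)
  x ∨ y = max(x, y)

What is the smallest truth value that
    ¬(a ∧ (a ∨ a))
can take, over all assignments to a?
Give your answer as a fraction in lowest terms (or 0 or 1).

0

Take a = 1:
a ∨ a = 1 ∨ 1 = 1
a ∧ (a ∨ a) = 1 ∧ 1 = 1
¬(a ∧ (a ∨ a)) = ¬1 = 0
No assignment yields a value below 0, so this is the minimum.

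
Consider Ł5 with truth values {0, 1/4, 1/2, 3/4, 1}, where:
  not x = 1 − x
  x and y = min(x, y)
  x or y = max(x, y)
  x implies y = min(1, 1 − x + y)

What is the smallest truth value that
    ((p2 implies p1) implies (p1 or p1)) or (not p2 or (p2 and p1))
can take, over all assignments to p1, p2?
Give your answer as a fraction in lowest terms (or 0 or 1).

1/2

Take p1 = 0, p2 = 1/2:
p2 implies p1 = 1/2 implies 0 = 1/2
p1 or p1 = 0 or 0 = 0
(p2 implies p1) implies (p1 or p1) = 1/2 implies 0 = 1/2
not p2 = not 1/2 = 1/2
p2 and p1 = 1/2 and 0 = 0
not p2 or (p2 and p1) = 1/2 or 0 = 1/2
((p2 implies p1) implies (p1 or p1)) or (not p2 or (p2 and p1)) = 1/2 or 1/2 = 1/2
No assignment yields a value below 1/2, so this is the minimum.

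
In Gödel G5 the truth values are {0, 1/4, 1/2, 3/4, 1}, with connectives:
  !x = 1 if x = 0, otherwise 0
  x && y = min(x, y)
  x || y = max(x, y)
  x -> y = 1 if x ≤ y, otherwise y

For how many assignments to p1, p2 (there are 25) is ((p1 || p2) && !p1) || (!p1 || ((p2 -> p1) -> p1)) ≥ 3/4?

20

value 1: 16 assignments (counts)
value 3/4: 4 assignments (counts)
value 1/2: 3 assignments
value 1/4: 2 assignments
So 20 of the 25 assignments meet the threshold.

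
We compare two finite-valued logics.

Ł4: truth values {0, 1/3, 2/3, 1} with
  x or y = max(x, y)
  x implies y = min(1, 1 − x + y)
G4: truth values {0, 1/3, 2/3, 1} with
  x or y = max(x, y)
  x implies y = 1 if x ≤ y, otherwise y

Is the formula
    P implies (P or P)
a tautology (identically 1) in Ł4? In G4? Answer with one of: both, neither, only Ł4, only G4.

In Ł4: every assignment gives 1 — tautology.
In G4: every assignment gives 1 — tautology.

both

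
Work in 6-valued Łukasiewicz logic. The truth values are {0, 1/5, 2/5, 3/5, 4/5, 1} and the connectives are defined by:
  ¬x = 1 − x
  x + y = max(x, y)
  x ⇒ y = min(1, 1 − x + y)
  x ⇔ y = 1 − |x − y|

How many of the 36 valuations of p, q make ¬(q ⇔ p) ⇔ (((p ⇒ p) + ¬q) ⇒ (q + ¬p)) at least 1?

value 1: 3 assignments (counts)
value 4/5: 8 assignments
value 3/5: 8 assignments
value 2/5: 10 assignments
value 1/5: 4 assignments
value 0: 3 assignments
So 3 of the 36 assignments meet the threshold.

3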